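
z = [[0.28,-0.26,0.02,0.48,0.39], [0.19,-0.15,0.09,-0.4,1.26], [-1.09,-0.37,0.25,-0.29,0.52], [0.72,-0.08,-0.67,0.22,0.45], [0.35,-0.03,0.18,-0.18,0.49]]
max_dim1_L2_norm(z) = 1.35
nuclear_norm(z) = 4.37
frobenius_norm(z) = 2.40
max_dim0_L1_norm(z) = 3.11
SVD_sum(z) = [[0.09, -0.07, -0.01, -0.06, 0.38], [0.29, -0.24, -0.03, -0.2, 1.25], [0.08, -0.07, -0.01, -0.05, 0.34], [0.13, -0.11, -0.02, -0.09, 0.55], [0.12, -0.11, -0.02, -0.09, 0.54]] + [[0.25, 0.04, -0.11, 0.09, -0.04],[-0.15, -0.03, 0.07, -0.06, 0.02],[-1.06, -0.17, 0.45, -0.38, 0.16],[0.74, 0.12, -0.31, 0.27, -0.11],[0.09, 0.02, -0.04, 0.03, -0.01]] + [[-0.13, -0.19, -0.15, 0.29, 0.04], [0.07, 0.09, 0.08, -0.14, -0.02], [-0.09, -0.13, -0.11, 0.2, 0.03], [-0.08, -0.12, -0.10, 0.18, 0.02], [0.09, 0.12, 0.1, -0.18, -0.02]] + [[0.08, -0.04, 0.29, 0.16, 0.01], [-0.0, 0.0, -0.02, -0.01, -0.00], [-0.02, 0.01, -0.09, -0.05, -0.0], [-0.06, 0.04, -0.24, -0.13, -0.01], [0.03, -0.02, 0.14, 0.07, 0.00]] + [[-0.0,0.01,-0.0,0.00,0.00], [-0.01,0.02,-0.0,0.01,0.01], [0.0,-0.01,0.0,-0.01,-0.0], [0.00,-0.01,0.0,-0.01,-0.0], [0.01,-0.04,0.0,-0.02,-0.01]]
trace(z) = 1.09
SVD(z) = [[0.25,  0.19,  0.63,  0.71,  -0.1], [0.80,  -0.12,  -0.31,  -0.04,  -0.49], [0.22,  -0.80,  0.44,  -0.21,  0.29], [0.35,  0.56,  0.40,  -0.59,  0.25], [0.35,  0.07,  -0.4,  0.33,  0.78]] @ diag([1.6414747176908686, 1.5473788797228054, 0.6390655383434456, 0.4873218372269553, 0.05824103736221309]) @ [[0.22, -0.19, -0.03, -0.15, 0.95], [0.86, 0.14, -0.37, 0.31, -0.13], [-0.33, -0.46, -0.38, 0.72, 0.09], [0.22, -0.13, 0.85, 0.47, 0.02], [0.24, -0.84, 0.03, -0.38, -0.28]]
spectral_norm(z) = 1.64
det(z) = 0.05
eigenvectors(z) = [[-0.37+0.00j, 0.21+0.19j, (0.21-0.19j), (0.11-0.08j), 0.11+0.08j], [(0.3+0j), -0.55+0.01j, -0.55-0.01j, (-0.88+0j), (-0.88-0j)], [0.58+0.00j, -0.32+0.34j, -0.32-0.34j, (0.03-0.14j), (0.03+0.14j)], [(-0.65+0j), -0.60+0.00j, (-0.6-0j), (-0.11+0.14j), -0.11-0.14j], [(0.12+0j), (-0.1-0.18j), (-0.1+0.18j), (-0.39-0.11j), (-0.39+0.11j)]]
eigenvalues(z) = [(1.18+0j), (-0.38+0.29j), (-0.38-0.29j), (0.33+0.25j), (0.33-0.25j)]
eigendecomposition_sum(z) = [[(0.47-0j), -0.07+0.00j, (-0.15-0j), (0.27+0j), 0.20+0.00j], [(-0.38+0j), (0.06+0j), 0.13+0.00j, (-0.22-0j), (-0.16+0j)], [-0.74+0.00j, (0.11+0j), (0.24+0j), (-0.43-0j), -0.31+0.00j], [0.82-0.00j, (-0.12+0j), -0.27-0.00j, (0.48+0j), 0.35+0.00j], [-0.16+0.00j, (0.02+0j), (0.05+0j), -0.09-0.00j, (-0.07+0j)]] + [[(-0.07+0.12j), -0.05+0.09j, 0.06+0.03j, (0.09-0.02j), 0.08-0.17j],[-0.06-0.26j, -0.05-0.21j, -0.14+0.04j, -0.09+0.15j, (0.12+0.35j)],[-0.20-0.12j, -0.16-0.09j, (-0.06+0.11j), (0.04+0.15j), (0.28+0.13j)],[-0.06-0.29j, (-0.05-0.22j), (-0.15+0.04j), -0.10+0.17j, 0.12+0.39j],[0.08-0.07j, (0.06-0.05j), (-0.04-0.04j), -0.07-0.00j, (-0.1+0.1j)]] + [[(-0.07-0.12j), -0.05-0.09j, 0.06-0.03j, (0.09+0.02j), 0.08+0.17j],[-0.06+0.26j, (-0.05+0.21j), -0.14-0.04j, (-0.09-0.15j), (0.12-0.35j)],[-0.20+0.12j, (-0.16+0.09j), -0.06-0.11j, (0.04-0.15j), 0.28-0.13j],[(-0.06+0.29j), (-0.05+0.22j), -0.15-0.04j, (-0.1-0.17j), 0.12-0.39j],[0.08+0.07j, 0.06+0.05j, (-0.04+0.04j), (-0.07+0j), (-0.1-0.1j)]] + [[-0.02+0.06j, (-0.04-0.07j), (0.02+0.06j), (0.02+0.02j), 0.02+0.17j], [0.35-0.19j, -0.05+0.52j, (0.12-0.39j), -0.18j, (0.59-0.92j)], [0.02+0.06j, (-0.08-0.02j), 0.06+0.03j, 0.03+0.01j, 0.13+0.13j], [0.01-0.08j, (0.08+0.07j), -0.05-0.07j, -0.03-0.02j, (-0.07-0.2j)], [0.18-0.04j, (-0.08+0.22j), (0.1-0.16j), 0.02-0.08j, (0.37-0.34j)]] + [[(-0.02-0.06j), -0.04+0.07j, 0.02-0.06j, (0.02-0.02j), 0.02-0.17j], [(0.35+0.19j), (-0.05-0.52j), 0.12+0.39j, 0.00+0.18j, (0.59+0.92j)], [(0.02-0.06j), (-0.08+0.02j), (0.06-0.03j), (0.03-0.01j), 0.13-0.13j], [(0.01+0.08j), (0.08-0.07j), -0.05+0.07j, (-0.03+0.02j), -0.07+0.20j], [(0.18+0.04j), -0.08-0.22j, (0.1+0.16j), (0.02+0.08j), 0.37+0.34j]]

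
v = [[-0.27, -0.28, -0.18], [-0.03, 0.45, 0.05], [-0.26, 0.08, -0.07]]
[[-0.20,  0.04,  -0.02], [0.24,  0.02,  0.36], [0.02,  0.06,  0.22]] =v@[[-0.07, -0.23, -0.50], [0.47, 0.01, 0.81], [0.5, 0.08, -0.38]]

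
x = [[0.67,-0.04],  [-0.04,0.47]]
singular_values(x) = [0.68, 0.46]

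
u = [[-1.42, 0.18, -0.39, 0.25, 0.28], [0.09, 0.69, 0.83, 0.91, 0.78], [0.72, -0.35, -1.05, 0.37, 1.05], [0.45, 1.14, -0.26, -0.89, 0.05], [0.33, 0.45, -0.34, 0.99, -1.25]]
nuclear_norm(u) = 8.08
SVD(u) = [[0.04, 0.69, 0.20, -0.15, 0.68], [0.09, 0.33, -0.58, 0.74, -0.01], [0.69, -0.26, -0.49, -0.35, 0.30], [0.04, -0.54, 0.33, 0.52, 0.57], [-0.71, -0.21, -0.52, -0.22, 0.36]] @ diag([1.8704843602482595, 1.7436344399051251, 1.654336326045474, 1.5581579298228443, 1.2507767123271676]) @ [[0.13,  -0.24,  -0.23,  -0.21,  0.91], [-0.84,  -0.15,  0.28,  0.38,  0.24], [-0.43,  -0.03,  0.03,  -0.89,  -0.14], [0.12,  0.70,  0.63,  -0.11,  0.3], [-0.3,  0.65,  -0.69,  0.09,  0.06]]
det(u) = 10.52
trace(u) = -3.92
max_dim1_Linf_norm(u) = 1.42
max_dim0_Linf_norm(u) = 1.42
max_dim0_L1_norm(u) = 3.41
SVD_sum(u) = [[0.01, -0.02, -0.02, -0.01, 0.06], [0.02, -0.04, -0.04, -0.04, 0.16], [0.17, -0.31, -0.3, -0.27, 1.18], [0.01, -0.02, -0.02, -0.02, 0.07], [-0.17, 0.31, 0.31, 0.28, -1.21]] + [[-1.01, -0.18, 0.34, 0.46, 0.29], [-0.49, -0.09, 0.17, 0.22, 0.14], [0.38, 0.07, -0.13, -0.17, -0.11], [0.79, 0.14, -0.27, -0.36, -0.23], [0.31, 0.06, -0.10, -0.14, -0.09]] + [[-0.14,-0.01,0.01,-0.29,-0.05], [0.41,0.03,-0.03,0.85,0.14], [0.35,0.02,-0.02,0.72,0.12], [-0.24,-0.02,0.01,-0.49,-0.08], [0.37,0.02,-0.02,0.77,0.12]] + [[-0.03, -0.16, -0.15, 0.03, -0.07], [0.14, 0.81, 0.72, -0.13, 0.34], [-0.07, -0.38, -0.34, 0.06, -0.16], [0.10, 0.56, 0.5, -0.09, 0.24], [-0.04, -0.24, -0.21, 0.04, -0.1]] + [[-0.25, 0.55, -0.58, 0.08, 0.05], [0.01, -0.01, 0.01, -0.0, -0.0], [-0.11, 0.24, -0.26, 0.03, 0.02], [-0.21, 0.47, -0.49, 0.06, 0.04], [-0.13, 0.29, -0.31, 0.04, 0.03]]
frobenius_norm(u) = 3.64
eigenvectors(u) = [[-0.10+0.00j, 0.00+0.28j, -0.28j, 0.57+0.00j, 0.57-0.00j], [(-0.85+0j), (-0.04-0.35j), -0.04+0.35j, 0.09+0.16j, 0.09-0.16j], [-0.09+0.00j, (0.73+0j), 0.73-0.00j, 0.10-0.34j, (0.1+0.34j)], [(-0.42+0j), (-0.19+0.23j), (-0.19-0.23j), -0.23-0.46j, -0.23+0.46j], [-0.29+0.00j, (0.06+0.41j), (0.06-0.41j), (-0.24+0.45j), (-0.24-0.45j)]]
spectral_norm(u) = 1.87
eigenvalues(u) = [(1.51+0j), (-1.03+1.15j), (-1.03-1.15j), (-1.68+0.3j), (-1.68-0.3j)]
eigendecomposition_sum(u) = [[(0.03-0j),0.13+0.00j,(0.02-0j),(0.07-0j),0.05-0.00j], [0.21-0.00j,1.03+0.00j,0.19-0.00j,(0.6-0j),(0.39-0j)], [(0.02-0j),0.11+0.00j,(0.02-0j),(0.07-0j),0.04-0.00j], [0.11-0.00j,(0.51+0j),(0.09-0j),(0.3-0j),(0.19-0j)], [(0.07-0j),0.35+0.00j,(0.06-0j),(0.21-0j),(0.13-0j)]] + [[-0.07+0.16j, 0.11-0.12j, (-0.2-0.17j), -0.01+0.17j, (-0.2+0.09j)],[0.07-0.21j, (-0.12+0.16j), 0.28+0.18j, (-0.01-0.22j), 0.24-0.15j],[0.41+0.19j, (-0.3-0.28j), -0.44+0.52j, 0.45+0.03j, 0.23+0.53j],[-0.17+0.08j, 0.17-0.02j, -0.05-0.27j, -0.13+0.13j, (-0.23-0.07j)],[(-0.07+0.24j), (0.13-0.19j), (-0.33-0.2j), (0.02+0.26j), -0.28+0.18j]] + [[(-0.07-0.16j),(0.11+0.12j),(-0.2+0.17j),-0.01-0.17j,(-0.2-0.09j)], [0.07+0.21j,(-0.12-0.16j),0.28-0.18j,(-0.01+0.22j),0.24+0.15j], [0.41-0.19j,-0.30+0.28j,(-0.44-0.52j),(0.45-0.03j),0.23-0.53j], [-0.17-0.08j,(0.17+0.02j),(-0.05+0.27j),-0.13-0.13j,(-0.23+0.07j)], [-0.07-0.24j,0.13+0.19j,(-0.33+0.2j),(0.02-0.26j),-0.28-0.18j]] + [[-0.65+0.10j, (-0.08+0.14j), (-0.01-0.16j), (0.1-0.53j), 0.32+0.35j], [(-0.13-0.17j), -0.05+0.00j, 0.04-0.03j, 0.16-0.05j, (-0.05+0.15j)], [(-0.06+0.41j), (0.07+0.07j), (-0.1-0.02j), -0.30-0.15j, (0.27-0.13j)], [(0.34+0.49j), (0.15+0.01j), (-0.13+0.07j), -0.47+0.13j, (0.16-0.4j)], [(0.2-0.55j), -0.08-0.12j, (0.13+0.06j), 0.37+0.30j, -0.41+0.10j]] + [[-0.65-0.10j, (-0.08-0.14j), (-0.01+0.16j), 0.10+0.53j, 0.32-0.35j], [(-0.13+0.17j), -0.05-0.00j, 0.04+0.03j, (0.16+0.05j), (-0.05-0.15j)], [-0.06-0.41j, (0.07-0.07j), -0.10+0.02j, (-0.3+0.15j), 0.27+0.13j], [(0.34-0.49j), 0.15-0.01j, (-0.13-0.07j), (-0.47-0.13j), 0.16+0.40j], [0.20+0.55j, (-0.08+0.12j), 0.13-0.06j, (0.37-0.3j), -0.41-0.10j]]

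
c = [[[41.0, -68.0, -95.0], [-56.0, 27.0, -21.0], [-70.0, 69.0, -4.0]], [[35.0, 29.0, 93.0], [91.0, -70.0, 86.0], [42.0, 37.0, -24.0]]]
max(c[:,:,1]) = 69.0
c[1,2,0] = 42.0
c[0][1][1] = 27.0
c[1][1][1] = -70.0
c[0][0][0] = 41.0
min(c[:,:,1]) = -70.0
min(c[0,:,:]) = -95.0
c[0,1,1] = 27.0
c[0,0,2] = -95.0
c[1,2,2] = -24.0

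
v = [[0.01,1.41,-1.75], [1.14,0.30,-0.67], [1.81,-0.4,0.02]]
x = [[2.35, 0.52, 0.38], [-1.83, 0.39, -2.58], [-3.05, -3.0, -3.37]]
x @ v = [[1.3,  3.32,  -4.45], [-4.24,  -1.43,  2.89], [-9.55,  -3.85,  7.28]]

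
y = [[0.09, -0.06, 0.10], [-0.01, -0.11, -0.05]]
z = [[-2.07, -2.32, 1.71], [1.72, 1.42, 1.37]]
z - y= [[-2.16, -2.26, 1.61], [1.73, 1.53, 1.42]]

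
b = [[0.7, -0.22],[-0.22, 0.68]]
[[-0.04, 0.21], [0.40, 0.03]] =b @ [[0.15,  0.35], [0.64,  0.16]]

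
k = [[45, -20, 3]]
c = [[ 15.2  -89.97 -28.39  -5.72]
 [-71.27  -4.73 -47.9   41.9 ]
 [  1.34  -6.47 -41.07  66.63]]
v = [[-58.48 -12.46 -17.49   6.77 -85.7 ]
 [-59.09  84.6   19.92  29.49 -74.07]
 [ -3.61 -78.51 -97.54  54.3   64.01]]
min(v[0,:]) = -85.7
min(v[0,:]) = -85.7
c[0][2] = -28.39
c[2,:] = [1.34, -6.47, -41.07, 66.63]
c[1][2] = -47.9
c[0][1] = -89.97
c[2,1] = -6.47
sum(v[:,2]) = -95.11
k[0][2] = 3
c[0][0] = 15.2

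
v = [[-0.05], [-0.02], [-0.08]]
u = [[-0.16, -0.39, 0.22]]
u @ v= [[-0.0]]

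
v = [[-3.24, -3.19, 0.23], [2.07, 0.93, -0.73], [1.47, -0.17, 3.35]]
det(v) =15.457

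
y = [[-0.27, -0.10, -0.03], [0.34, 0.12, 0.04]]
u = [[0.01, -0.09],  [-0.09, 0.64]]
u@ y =[[-0.03, -0.01, -0.00], [0.24, 0.09, 0.03]]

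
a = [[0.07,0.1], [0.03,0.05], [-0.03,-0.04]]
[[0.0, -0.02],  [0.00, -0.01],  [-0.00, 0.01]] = a @ [[-0.25,-0.07], [0.21,-0.18]]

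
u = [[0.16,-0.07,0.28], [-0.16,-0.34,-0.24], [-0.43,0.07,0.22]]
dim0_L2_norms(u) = [0.49, 0.35, 0.43]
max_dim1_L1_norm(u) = 0.74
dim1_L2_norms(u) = [0.33, 0.45, 0.49]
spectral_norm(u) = 0.49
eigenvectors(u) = [[0.01-0.59j,(0.01+0.59j),(-0.14+0j)], [-0.15+0.28j,-0.15-0.28j,(-0.99+0j)], [(0.74+0j),(0.74-0j),(0.01+0j)]]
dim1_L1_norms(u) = [0.51, 0.74, 0.72]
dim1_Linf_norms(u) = [0.28, 0.34, 0.43]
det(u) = -0.06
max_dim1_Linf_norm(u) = 0.43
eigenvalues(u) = [(0.2+0.37j), (0.2-0.37j), (-0.36+0j)]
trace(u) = 0.04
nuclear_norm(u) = 1.24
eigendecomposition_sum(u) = [[0.09+0.17j, -0.01-0.03j, (0.14-0.08j)], [-0.00-0.10j, -0.00+0.01j, -0.09+0.01j], [(-0.22+0.12j), (0.03-0.01j), 0.11+0.18j]] + [[(0.09-0.17j),  (-0.01+0.03j),  (0.14+0.08j)], [-0.00+0.10j,  -0.00-0.01j,  (-0.09-0.01j)], [(-0.22-0.12j),  0.03+0.01j,  0.11-0.18j]] + [[(-0.02+0j), (-0.05-0j), -0.01-0.00j], [-0.16+0.00j, -0.34-0.00j, -0.06-0.00j], [-0j, 0.01+0.00j, 0j]]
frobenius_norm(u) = 0.74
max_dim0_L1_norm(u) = 0.75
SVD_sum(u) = [[-0.02, 0.01, 0.02], [0.10, -0.05, -0.09], [-0.34, 0.15, 0.29]] + [[0.16,0.11,0.13], [-0.28,-0.19,-0.22], [-0.1,-0.07,-0.08]] + [[0.02, -0.19, 0.13], [0.01, -0.1, 0.07], [0.0, -0.02, 0.01]]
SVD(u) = [[0.07, -0.48, -0.88],[-0.3, 0.83, -0.48],[0.95, 0.29, -0.09]] @ diag([0.4896522511557623, 0.4856621019056913, 0.2650905424767926]) @ [[-0.72, 0.33, 0.61], [-0.69, -0.47, -0.55], [-0.10, 0.82, -0.57]]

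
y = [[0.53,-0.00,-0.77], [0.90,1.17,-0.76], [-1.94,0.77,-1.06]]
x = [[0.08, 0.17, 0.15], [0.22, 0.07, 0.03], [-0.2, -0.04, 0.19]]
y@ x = [[0.20, 0.12, -0.07], [0.48, 0.27, 0.03], [0.23, -0.23, -0.47]]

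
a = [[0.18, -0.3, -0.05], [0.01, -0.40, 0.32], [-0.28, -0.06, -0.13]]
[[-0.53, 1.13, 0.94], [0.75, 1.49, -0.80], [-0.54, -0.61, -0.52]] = a @ [[-0.05, 2.18, 3.46], [1.12, -2.68, -0.51], [3.75, 1.25, -3.23]]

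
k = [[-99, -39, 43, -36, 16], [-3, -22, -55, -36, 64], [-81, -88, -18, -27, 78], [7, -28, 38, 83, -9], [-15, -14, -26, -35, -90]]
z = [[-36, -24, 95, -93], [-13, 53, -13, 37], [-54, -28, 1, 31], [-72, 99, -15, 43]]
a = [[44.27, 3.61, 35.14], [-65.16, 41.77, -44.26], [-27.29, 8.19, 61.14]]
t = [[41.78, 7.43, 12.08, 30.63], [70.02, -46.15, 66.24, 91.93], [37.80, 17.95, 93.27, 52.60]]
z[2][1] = -28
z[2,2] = 1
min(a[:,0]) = -65.16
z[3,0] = -72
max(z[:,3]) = 43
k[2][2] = -18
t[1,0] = 70.02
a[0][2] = 35.14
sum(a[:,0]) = -48.17999999999999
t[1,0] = 70.02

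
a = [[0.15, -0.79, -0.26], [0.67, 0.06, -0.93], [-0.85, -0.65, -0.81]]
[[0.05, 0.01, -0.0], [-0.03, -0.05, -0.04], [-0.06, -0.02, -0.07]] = a @ [[0.06,0.00,0.03],  [-0.07,-0.03,-0.01],  [0.07,0.05,0.06]]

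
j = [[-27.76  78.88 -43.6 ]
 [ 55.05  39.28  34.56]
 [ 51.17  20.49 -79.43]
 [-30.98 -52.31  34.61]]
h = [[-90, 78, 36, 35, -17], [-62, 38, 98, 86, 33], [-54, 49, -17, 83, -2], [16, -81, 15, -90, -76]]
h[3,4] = -76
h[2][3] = 83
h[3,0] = 16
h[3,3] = -90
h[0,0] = -90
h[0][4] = -17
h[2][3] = 83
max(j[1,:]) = 55.05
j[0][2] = -43.6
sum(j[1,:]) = 128.89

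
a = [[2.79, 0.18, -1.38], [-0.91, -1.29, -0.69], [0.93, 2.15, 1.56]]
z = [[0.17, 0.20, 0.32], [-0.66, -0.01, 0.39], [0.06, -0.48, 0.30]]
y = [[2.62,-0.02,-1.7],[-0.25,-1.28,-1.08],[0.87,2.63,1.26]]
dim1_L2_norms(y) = [3.12, 1.69, 3.04]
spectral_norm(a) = 3.46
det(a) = -0.29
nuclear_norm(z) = 1.74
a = y + z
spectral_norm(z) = 0.78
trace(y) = 2.60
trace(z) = 0.46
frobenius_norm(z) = 1.04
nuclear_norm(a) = 6.43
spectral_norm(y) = 3.47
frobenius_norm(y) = 4.68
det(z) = 0.18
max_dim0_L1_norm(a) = 4.63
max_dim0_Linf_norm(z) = 0.66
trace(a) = 3.06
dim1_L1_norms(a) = [4.35, 2.89, 4.64]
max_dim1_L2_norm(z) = 0.77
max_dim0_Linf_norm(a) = 2.79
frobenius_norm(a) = 4.54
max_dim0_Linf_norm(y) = 2.63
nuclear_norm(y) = 6.82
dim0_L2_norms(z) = [0.68, 0.52, 0.59]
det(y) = 2.45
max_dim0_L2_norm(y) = 2.93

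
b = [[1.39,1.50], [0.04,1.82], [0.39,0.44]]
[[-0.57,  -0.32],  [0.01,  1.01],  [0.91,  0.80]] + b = [[0.82, 1.18], [0.05, 2.83], [1.30, 1.24]]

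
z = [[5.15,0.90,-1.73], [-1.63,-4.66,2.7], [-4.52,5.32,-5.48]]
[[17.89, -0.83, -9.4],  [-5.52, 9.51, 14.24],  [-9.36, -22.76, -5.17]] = z@[[3.07, 0.87, -1.52], [-0.84, -0.81, -2.86], [-1.64, 2.65, -0.58]]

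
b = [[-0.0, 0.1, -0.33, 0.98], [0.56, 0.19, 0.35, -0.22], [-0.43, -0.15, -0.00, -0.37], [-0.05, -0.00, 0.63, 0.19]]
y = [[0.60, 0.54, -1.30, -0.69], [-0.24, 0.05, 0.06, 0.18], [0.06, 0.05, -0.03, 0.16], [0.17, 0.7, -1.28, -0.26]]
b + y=[[0.6, 0.64, -1.63, 0.29], [0.32, 0.24, 0.41, -0.04], [-0.37, -0.10, -0.03, -0.21], [0.12, 0.7, -0.65, -0.07]]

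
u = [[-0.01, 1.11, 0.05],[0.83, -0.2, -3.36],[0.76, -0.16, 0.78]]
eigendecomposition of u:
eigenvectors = [[-0.54+0.00j, 0.43-0.36j, (0.43+0.36j)], [0.81+0.00j, (0.75+0j), (0.75-0j)], [(0.22+0j), (-0.19-0.3j), (-0.19+0.3j)]]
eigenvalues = [(-1.68+0j), (1.12+0.92j), (1.12-0.92j)]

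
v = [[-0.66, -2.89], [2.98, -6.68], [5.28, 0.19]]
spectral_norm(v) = 7.99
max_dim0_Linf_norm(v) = 6.68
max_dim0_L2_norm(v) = 7.28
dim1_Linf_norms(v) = [2.89, 6.68, 5.28]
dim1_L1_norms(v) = [3.55, 9.66, 5.47]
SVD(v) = [[-0.26, 0.41], [-0.91, 0.21], [-0.34, -0.89]] @ diag([7.990496844555319, 5.133903015947173]) @ [[-0.54, 0.84], [-0.84, -0.54]]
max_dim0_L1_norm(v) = 9.76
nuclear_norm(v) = 13.12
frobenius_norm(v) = 9.50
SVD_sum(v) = [[1.12, -1.76], [3.89, -6.10], [1.44, -2.26]] + [[-1.78, -1.13],[-0.91, -0.58],[3.84, 2.45]]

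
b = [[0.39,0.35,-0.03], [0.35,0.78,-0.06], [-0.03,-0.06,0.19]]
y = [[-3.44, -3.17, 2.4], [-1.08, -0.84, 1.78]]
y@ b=[[-2.52, -3.82, 0.75], [-0.77, -1.14, 0.42]]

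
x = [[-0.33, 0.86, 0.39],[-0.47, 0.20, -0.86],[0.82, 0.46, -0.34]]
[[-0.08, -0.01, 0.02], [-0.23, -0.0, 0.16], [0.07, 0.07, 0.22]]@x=[[0.05,  -0.06,  -0.03], [0.21,  -0.12,  -0.14], [0.12,  0.18,  -0.11]]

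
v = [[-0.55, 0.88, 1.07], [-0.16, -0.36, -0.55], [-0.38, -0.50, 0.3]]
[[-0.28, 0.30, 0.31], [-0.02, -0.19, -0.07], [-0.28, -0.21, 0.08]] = v@[[0.40, 0.15, -0.18], [0.15, 0.35, 0.07], [-0.18, 0.07, 0.14]]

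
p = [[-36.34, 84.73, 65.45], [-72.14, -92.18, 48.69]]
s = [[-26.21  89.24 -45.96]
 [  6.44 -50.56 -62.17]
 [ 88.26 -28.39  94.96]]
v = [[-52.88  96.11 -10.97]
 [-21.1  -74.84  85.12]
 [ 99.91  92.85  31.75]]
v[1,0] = -21.1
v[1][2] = 85.12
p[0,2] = 65.45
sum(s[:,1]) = 10.289999999999992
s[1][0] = 6.44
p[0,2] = 65.45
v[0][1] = 96.11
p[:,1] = [84.73, -92.18]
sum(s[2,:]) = 154.82999999999998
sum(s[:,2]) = -13.170000000000002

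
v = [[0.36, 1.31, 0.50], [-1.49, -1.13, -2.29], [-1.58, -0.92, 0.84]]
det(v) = 5.07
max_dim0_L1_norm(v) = 3.63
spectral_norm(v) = 3.25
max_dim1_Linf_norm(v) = 2.29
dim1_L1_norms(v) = [2.17, 4.91, 3.34]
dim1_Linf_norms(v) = [1.31, 2.29, 1.58]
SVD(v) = [[-0.38, -0.11, 0.92],  [0.88, -0.34, 0.32],  [0.28, 0.93, 0.23]] @ diag([3.247490188065622, 1.9171122927007171, 0.8146704460045867]) @ [[-0.58, -0.54, -0.61], [-0.52, -0.32, 0.79], [-0.62, 0.78, -0.09]]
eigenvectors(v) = [[-0.42-0.40j, (-0.42+0.4j), -0.20+0.00j], [0.76+0.00j, (0.76-0j), (-0.54+0j)], [(0.19-0.21j), (0.19+0.21j), 0.82+0.00j]]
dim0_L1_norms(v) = [3.43, 3.36, 3.63]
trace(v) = 0.07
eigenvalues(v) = [(-0.88+1.42j), (-0.88-1.42j), (1.82+0j)]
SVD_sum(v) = [[0.71, 0.66, 0.74], [-1.67, -1.54, -1.75], [-0.53, -0.49, -0.55]] + [[0.12, 0.07, -0.17], [0.34, 0.21, -0.52], [-0.94, -0.58, 1.41]] + [[-0.47, 0.58, -0.07], [-0.16, 0.2, -0.02], [-0.12, 0.15, -0.02]]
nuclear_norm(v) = 5.98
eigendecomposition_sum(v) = [[0.10+0.96j, (0.57+0.27j), 0.40+0.41j], [-0.96-0.82j, (-0.78+0.26j), -0.74-0.03j], [-0.47+0.06j, (-0.13+0.28j), (-0.2+0.2j)]] + [[0.10-0.96j, 0.57-0.27j, 0.40-0.41j], [-0.96+0.82j, (-0.78-0.26j), -0.74+0.03j], [(-0.47-0.06j), (-0.13-0.28j), (-0.2-0.2j)]] + [[(0.16-0j), (0.16-0j), -0.30-0.00j],[0.42-0.00j, 0.44-0.00j, -0.80-0.00j],[(-0.65+0j), -0.67+0.00j, (1.23+0j)]]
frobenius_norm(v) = 3.86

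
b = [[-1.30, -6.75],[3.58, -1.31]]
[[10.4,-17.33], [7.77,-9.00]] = b@ [[1.5,  -1.47], [-1.83,  2.85]]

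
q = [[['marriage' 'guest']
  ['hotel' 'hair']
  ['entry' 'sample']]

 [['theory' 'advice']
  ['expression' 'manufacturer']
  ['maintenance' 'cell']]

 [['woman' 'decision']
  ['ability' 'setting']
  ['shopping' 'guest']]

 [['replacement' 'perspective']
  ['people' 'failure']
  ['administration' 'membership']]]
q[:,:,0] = [['marriage', 'hotel', 'entry'], ['theory', 'expression', 'maintenance'], ['woman', 'ability', 'shopping'], ['replacement', 'people', 'administration']]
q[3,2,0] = 'administration'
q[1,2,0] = 'maintenance'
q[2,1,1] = 'setting'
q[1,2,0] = 'maintenance'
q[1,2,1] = 'cell'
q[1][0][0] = 'theory'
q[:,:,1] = [['guest', 'hair', 'sample'], ['advice', 'manufacturer', 'cell'], ['decision', 'setting', 'guest'], ['perspective', 'failure', 'membership']]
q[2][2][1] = 'guest'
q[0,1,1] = 'hair'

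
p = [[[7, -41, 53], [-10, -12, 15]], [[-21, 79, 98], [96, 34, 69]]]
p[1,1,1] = 34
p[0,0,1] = -41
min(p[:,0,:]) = -41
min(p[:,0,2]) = 53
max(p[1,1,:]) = 96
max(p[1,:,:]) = 98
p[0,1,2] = 15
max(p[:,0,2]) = 98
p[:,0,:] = [[7, -41, 53], [-21, 79, 98]]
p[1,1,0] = 96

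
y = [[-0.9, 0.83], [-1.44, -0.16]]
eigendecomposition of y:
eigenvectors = [[-0.20+0.57j, -0.20-0.57j], [(-0.8+0j), (-0.8-0j)]]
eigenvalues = [(-0.53+1.03j), (-0.53-1.03j)]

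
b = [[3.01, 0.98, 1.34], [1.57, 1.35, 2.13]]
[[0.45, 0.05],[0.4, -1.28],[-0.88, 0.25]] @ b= [[1.43, 0.51, 0.71], [-0.81, -1.34, -2.19], [-2.26, -0.52, -0.65]]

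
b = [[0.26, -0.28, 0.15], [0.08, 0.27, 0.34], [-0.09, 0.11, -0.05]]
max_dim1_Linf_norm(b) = 0.34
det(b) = -0.00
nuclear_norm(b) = 0.88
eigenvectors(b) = [[0.73, 0.93, -0.84],[0.43, 0.23, 0.45],[-0.53, -0.30, 0.31]]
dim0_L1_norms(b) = [0.43, 0.66, 0.54]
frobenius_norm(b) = 0.62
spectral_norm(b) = 0.45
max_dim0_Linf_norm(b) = 0.34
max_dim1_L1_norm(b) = 0.69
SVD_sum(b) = [[0.05, -0.21, -0.10], [-0.08, 0.32, 0.15], [-0.02, 0.08, 0.04]] + [[0.21, -0.07, 0.25], [0.16, -0.05, 0.19], [-0.07, 0.02, -0.09]] + [[0.00,0.0,-0.00], [-0.00,-0.00,0.00], [0.00,0.00,-0.0]]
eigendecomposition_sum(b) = [[0.01, -0.00, 0.04],[0.01, -0.00, 0.02],[-0.01, 0.00, -0.03]] + [[0.26,0.16,0.48], [0.06,0.04,0.12], [-0.09,-0.05,-0.16]] + [[-0.01,-0.44,-0.37], [0.01,0.23,0.2], [0.01,0.16,0.14]]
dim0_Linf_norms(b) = [0.26, 0.28, 0.34]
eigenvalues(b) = [-0.02, 0.14, 0.35]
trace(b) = 0.48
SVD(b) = [[0.54, 0.77, 0.34], [-0.82, 0.58, -0.02], [-0.21, -0.27, 0.94]] @ diag([0.4459068825477443, 0.43272271482824093, 0.004254899320662051]) @ [[0.21, -0.88, -0.42], [0.63, -0.21, 0.75], [0.75, 0.42, -0.51]]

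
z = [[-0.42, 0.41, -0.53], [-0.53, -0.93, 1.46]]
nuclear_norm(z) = 2.46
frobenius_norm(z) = 1.98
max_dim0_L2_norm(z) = 1.55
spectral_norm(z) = 1.89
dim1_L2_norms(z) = [0.79, 1.81]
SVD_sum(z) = [[0.11, 0.30, -0.47], [-0.36, -0.96, 1.48]] + [[-0.53,0.11,-0.06], [-0.17,0.03,-0.02]]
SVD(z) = [[-0.3, 0.95], [0.95, 0.30]] @ diag([1.8900949685902004, 0.5747529988699587]) @ [[-0.20,-0.53,0.82], [-0.97,0.19,-0.11]]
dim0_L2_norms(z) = [0.68, 1.02, 1.55]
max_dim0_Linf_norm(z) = 1.46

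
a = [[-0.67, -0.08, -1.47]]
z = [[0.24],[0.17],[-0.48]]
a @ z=[[0.53]]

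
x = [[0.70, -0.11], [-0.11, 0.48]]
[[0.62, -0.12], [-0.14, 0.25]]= x @ [[0.87, -0.10], [-0.10, 0.49]]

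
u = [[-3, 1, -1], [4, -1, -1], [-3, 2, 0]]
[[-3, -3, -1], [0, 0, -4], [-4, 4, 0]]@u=[[0, -2, 6], [12, -8, 0], [28, -8, 0]]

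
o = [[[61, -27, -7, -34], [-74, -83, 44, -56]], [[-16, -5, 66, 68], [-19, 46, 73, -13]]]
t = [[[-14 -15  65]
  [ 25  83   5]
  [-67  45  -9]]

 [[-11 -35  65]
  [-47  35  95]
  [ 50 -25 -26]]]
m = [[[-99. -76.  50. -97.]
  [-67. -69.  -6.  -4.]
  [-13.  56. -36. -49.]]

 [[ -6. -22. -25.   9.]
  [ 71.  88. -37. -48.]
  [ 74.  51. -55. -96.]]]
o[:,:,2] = [[-7, 44], [66, 73]]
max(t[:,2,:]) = 50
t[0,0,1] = -15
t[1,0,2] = 65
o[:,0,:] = [[61, -27, -7, -34], [-16, -5, 66, 68]]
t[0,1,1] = 83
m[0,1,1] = -69.0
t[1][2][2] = -26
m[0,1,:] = [-67.0, -69.0, -6.0, -4.0]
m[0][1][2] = -6.0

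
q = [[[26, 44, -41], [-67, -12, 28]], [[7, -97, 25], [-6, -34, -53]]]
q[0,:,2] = [-41, 28]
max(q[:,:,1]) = 44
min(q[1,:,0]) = -6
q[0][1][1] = -12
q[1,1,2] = -53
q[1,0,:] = [7, -97, 25]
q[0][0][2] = -41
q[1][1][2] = -53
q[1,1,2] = -53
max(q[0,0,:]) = 44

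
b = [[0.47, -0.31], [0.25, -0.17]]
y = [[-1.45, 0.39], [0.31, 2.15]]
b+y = [[-0.98, 0.08], [0.56, 1.98]]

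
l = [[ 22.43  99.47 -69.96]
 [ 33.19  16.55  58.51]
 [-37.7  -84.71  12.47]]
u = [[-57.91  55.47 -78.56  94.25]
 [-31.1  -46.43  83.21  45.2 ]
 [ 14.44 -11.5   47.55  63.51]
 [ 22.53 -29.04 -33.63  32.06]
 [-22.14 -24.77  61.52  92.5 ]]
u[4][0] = -22.14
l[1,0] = 33.19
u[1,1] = -46.43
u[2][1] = -11.5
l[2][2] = 12.47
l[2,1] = -84.71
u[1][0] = -31.1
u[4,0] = -22.14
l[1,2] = 58.51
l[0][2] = -69.96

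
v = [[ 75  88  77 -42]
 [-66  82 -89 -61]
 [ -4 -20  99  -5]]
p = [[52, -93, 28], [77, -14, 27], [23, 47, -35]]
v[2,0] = -4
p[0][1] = -93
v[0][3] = -42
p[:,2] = [28, 27, -35]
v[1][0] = -66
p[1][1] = -14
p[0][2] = 28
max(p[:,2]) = 28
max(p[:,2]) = 28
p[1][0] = 77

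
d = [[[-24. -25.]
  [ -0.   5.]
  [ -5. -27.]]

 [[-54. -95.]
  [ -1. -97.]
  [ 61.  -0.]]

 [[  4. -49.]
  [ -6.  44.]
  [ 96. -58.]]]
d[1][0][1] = -95.0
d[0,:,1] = [-25.0, 5.0, -27.0]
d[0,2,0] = -5.0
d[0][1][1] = 5.0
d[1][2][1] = -0.0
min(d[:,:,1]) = -97.0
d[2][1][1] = 44.0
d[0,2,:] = [-5.0, -27.0]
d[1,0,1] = -95.0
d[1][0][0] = -54.0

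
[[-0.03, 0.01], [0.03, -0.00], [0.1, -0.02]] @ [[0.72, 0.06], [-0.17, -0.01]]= [[-0.02, -0.00], [0.02, 0.00], [0.08, 0.01]]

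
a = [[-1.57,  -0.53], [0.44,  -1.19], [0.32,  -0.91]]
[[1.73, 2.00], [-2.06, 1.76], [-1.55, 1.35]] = a @ [[-1.5,-0.69], [1.18,-1.73]]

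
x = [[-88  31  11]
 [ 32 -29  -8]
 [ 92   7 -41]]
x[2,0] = 92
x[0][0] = -88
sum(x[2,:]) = 58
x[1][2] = -8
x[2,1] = 7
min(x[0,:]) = -88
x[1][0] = 32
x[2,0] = 92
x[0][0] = -88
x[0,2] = 11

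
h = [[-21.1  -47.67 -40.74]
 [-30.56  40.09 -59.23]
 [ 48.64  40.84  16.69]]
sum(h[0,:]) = -109.51000000000002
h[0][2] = -40.74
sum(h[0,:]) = -109.51000000000002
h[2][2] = 16.69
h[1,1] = 40.09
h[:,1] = [-47.67, 40.09, 40.84]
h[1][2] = -59.23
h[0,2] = -40.74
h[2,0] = 48.64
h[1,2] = -59.23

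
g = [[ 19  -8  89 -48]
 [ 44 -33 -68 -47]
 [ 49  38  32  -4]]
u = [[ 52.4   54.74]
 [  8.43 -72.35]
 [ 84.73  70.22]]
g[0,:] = [19, -8, 89, -48]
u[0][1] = 54.74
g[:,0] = [19, 44, 49]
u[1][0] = 8.43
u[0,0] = 52.4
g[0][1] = -8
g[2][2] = 32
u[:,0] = [52.4, 8.43, 84.73]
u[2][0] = 84.73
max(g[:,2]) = 89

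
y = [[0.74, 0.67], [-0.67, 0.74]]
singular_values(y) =[1.0, 1.0]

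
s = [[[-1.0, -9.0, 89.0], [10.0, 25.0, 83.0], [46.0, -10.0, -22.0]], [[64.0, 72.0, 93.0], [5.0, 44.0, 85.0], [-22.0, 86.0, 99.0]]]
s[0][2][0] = 46.0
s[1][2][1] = 86.0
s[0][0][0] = -1.0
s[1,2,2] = 99.0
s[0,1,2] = 83.0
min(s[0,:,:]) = -22.0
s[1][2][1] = 86.0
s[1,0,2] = 93.0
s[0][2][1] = -10.0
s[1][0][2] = 93.0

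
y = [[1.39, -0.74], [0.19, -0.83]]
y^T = [[1.39, 0.19],[-0.74, -0.83]]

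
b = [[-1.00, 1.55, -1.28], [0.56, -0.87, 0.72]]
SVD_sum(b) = [[-1.00,  1.55,  -1.28], [0.56,  -0.87,  0.72]] + [[-0.00, 0.0, 0.00], [-0.0, 0.0, 0.0]]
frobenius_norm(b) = 2.57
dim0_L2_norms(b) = [1.15, 1.78, 1.47]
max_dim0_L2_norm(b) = 1.78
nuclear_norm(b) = 2.58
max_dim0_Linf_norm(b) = 1.55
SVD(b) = [[-0.87, 0.49], [0.49, 0.87]] @ diag([2.574839215041665, 0.0017368602780611926]) @ [[0.45, -0.69, 0.57], [-0.72, 0.11, 0.69]]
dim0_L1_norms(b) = [1.56, 2.42, 2.0]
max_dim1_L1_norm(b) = 3.83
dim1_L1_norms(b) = [3.83, 2.15]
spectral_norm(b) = 2.57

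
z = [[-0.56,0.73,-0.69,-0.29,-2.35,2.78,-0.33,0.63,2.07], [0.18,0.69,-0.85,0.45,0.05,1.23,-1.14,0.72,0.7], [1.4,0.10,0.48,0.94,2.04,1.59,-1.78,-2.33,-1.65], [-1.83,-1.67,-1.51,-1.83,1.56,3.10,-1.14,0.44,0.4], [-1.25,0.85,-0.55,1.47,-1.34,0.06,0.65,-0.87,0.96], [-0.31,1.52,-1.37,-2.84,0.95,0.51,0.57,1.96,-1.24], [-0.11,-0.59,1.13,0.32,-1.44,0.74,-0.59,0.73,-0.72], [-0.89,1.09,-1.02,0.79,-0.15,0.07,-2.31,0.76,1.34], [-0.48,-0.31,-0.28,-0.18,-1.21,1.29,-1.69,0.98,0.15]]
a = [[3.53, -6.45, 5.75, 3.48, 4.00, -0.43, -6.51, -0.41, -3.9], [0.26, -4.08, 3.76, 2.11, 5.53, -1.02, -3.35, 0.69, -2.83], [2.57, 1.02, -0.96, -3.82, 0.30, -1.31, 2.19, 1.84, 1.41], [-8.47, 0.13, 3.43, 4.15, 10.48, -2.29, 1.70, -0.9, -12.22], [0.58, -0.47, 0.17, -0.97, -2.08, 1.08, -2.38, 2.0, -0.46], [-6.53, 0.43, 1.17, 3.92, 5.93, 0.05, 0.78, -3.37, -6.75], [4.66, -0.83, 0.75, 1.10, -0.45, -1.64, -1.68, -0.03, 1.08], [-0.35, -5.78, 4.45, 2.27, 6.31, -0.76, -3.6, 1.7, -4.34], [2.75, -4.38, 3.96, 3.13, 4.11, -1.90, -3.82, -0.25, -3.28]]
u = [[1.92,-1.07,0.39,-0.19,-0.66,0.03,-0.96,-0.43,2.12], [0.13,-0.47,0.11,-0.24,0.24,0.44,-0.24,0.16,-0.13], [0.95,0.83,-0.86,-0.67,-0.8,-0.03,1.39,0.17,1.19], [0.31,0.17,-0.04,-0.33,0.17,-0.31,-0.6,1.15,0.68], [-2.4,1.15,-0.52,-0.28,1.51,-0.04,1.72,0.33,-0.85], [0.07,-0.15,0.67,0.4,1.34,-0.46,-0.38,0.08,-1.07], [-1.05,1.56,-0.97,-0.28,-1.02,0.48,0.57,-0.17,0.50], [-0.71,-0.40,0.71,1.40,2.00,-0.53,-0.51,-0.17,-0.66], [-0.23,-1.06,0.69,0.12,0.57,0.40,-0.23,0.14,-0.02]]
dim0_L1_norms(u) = [7.77, 6.86, 4.96, 3.91, 8.31, 2.72, 6.6, 2.8, 7.22]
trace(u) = 1.69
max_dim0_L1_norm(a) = 39.19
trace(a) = -2.65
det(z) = 1619.32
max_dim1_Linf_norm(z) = 3.1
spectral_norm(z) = 6.51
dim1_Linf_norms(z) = [2.78, 1.23, 2.33, 3.1, 1.47, 2.84, 1.44, 2.31, 1.69]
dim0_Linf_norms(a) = [8.47, 6.45, 5.75, 4.15, 10.48, 2.29, 6.51, 3.37, 12.22]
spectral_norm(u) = 5.13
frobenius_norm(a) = 33.10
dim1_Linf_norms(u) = [2.12, 0.47, 1.39, 1.15, 2.4, 1.34, 1.56, 2.0, 1.06]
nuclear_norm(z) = 28.02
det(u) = 4.62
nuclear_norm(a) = 61.14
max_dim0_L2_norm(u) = 3.48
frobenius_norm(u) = 7.43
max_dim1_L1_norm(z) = 13.48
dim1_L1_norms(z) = [10.43, 6.01, 12.31, 13.48, 8.0, 11.27, 6.37, 8.42, 6.57]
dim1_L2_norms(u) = [3.33, 0.81, 2.61, 1.58, 3.67, 1.98, 2.54, 2.85, 1.49]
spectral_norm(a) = 27.08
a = z @ u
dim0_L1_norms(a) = [29.7, 23.57, 24.4, 24.95, 39.19, 10.48, 26.01, 11.19, 36.27]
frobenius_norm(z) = 11.12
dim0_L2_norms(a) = [12.78, 10.63, 9.87, 8.99, 15.9, 4.03, 9.9, 4.81, 15.85]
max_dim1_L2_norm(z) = 5.05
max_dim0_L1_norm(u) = 8.31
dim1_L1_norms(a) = [34.46, 23.63, 15.42, 43.77, 10.19, 28.93, 12.22, 29.56, 27.58]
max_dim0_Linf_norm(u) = 2.4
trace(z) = -1.73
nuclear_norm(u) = 16.57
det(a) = 7466.15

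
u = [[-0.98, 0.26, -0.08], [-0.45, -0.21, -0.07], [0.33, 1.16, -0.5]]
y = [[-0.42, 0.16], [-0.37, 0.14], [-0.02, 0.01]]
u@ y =[[0.32, -0.12], [0.27, -0.1], [-0.56, 0.21]]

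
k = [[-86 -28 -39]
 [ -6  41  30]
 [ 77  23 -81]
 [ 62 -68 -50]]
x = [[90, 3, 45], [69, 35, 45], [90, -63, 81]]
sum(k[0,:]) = -153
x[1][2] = 45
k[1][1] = 41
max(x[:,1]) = 35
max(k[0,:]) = -28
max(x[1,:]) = 69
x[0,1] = 3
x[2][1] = -63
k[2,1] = 23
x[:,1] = [3, 35, -63]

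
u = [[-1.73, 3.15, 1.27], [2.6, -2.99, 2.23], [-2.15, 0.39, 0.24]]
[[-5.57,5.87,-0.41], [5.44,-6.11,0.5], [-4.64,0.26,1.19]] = u @ [[2.02, 0.23, -0.63],  [-0.45, 2.08, -0.56],  [-0.52, -0.22, 0.21]]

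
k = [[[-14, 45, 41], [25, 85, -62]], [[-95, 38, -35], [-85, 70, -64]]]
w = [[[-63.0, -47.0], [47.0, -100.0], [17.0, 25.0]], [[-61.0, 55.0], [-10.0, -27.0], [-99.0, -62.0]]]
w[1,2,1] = -62.0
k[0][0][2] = 41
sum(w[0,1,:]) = -53.0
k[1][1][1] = 70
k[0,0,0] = -14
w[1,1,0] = -10.0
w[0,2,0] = 17.0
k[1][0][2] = -35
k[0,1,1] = 85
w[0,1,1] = -100.0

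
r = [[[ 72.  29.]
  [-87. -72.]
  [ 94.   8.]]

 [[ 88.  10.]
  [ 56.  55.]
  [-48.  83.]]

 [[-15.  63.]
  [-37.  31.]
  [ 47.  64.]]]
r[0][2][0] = 94.0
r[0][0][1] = 29.0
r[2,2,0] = 47.0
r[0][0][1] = 29.0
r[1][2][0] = -48.0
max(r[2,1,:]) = 31.0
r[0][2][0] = 94.0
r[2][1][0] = -37.0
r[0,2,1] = 8.0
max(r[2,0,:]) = 63.0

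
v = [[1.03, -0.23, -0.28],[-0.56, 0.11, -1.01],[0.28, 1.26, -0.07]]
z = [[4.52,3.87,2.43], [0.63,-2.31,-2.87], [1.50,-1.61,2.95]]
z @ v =[[3.17,  2.45,  -5.34], [1.14,  -4.02,  2.36], [3.27,  3.19,  1.0]]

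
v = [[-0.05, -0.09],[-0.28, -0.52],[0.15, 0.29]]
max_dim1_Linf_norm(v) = 0.52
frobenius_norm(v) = 0.68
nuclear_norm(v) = 0.69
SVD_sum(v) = [[-0.05, -0.09],  [-0.28, -0.52],  [0.15, 0.29]] + [[-0.00, 0.00], [-0.0, 0.0], [-0.00, 0.0]]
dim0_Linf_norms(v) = [0.28, 0.52]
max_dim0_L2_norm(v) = 0.6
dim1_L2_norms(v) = [0.1, 0.59, 0.33]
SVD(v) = [[-0.15,-0.34], [-0.87,-0.41], [0.48,-0.85]] @ diag([0.6826232526386233, 0.00504925311963773]) @ [[0.47, 0.88],  [0.88, -0.47]]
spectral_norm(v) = 0.68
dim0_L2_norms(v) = [0.32, 0.6]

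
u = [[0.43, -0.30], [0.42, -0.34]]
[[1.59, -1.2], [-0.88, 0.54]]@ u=[[0.18,-0.07], [-0.15,0.08]]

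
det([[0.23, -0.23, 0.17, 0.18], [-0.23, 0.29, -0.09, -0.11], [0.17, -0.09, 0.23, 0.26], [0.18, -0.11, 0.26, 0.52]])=-0.000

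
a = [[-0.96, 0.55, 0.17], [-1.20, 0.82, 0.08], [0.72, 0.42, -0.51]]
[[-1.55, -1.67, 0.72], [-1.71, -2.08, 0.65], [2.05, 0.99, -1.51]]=a @ [[1.7, 1.22, -0.84],[0.52, -0.67, -0.56],[-1.19, -0.78, 1.32]]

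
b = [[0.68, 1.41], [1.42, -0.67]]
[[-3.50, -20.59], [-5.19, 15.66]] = b@[[-3.93,  3.37],[-0.59,  -16.23]]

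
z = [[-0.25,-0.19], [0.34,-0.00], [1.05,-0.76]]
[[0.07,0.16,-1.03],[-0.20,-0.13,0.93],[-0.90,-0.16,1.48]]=z @ [[-0.58, -0.38, 2.73], [0.38, -0.32, 1.82]]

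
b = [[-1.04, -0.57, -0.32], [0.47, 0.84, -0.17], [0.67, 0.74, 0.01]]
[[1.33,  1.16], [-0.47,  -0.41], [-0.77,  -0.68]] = b @ [[-1.41,  -1.23], [0.23,  0.20], [0.02,  0.02]]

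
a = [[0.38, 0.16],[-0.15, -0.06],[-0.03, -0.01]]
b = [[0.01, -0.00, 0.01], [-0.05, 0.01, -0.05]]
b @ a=[[0.00, 0.00], [-0.02, -0.01]]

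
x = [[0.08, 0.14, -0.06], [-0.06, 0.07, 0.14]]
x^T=[[0.08,-0.06], [0.14,0.07], [-0.06,0.14]]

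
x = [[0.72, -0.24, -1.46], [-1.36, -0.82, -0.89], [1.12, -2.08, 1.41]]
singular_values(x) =[2.82, 1.79, 1.55]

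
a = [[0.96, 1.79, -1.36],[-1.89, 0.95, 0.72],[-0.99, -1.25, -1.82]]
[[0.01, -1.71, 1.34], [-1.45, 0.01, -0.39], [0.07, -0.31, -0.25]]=a@[[0.55, -0.05, 0.29], [-0.36, -0.51, 0.38], [-0.09, 0.55, -0.28]]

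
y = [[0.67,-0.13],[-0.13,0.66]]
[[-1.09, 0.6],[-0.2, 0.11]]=y@[[-1.75,0.97], [-0.65,0.36]]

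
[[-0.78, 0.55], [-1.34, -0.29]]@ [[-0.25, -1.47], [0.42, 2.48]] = [[0.43, 2.51], [0.21, 1.25]]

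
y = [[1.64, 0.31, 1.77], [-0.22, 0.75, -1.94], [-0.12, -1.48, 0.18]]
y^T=[[1.64,-0.22,-0.12], [0.31,0.75,-1.48], [1.77,-1.94,0.18]]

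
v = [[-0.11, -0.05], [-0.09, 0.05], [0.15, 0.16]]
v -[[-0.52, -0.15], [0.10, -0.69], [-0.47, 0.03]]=[[0.41, 0.1], [-0.19, 0.74], [0.62, 0.13]]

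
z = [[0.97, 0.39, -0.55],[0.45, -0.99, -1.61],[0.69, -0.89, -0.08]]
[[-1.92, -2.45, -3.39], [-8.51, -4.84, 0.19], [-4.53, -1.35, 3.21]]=z @ [[-1.84,-1.26,-0.49], [3.42,0.32,-4.20], [2.67,2.46,2.33]]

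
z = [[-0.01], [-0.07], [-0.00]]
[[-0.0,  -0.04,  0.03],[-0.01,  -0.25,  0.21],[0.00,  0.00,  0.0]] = z @[[0.16, 3.51, -3.01]]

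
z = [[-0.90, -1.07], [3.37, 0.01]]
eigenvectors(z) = [[(0.12-0.48j), 0.12+0.48j], [(-0.87+0j), (-0.87-0j)]]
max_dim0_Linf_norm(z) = 3.37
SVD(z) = [[-0.28,0.96], [0.96,0.28]] @ diag([3.500900657919777, 1.0274213270985146]) @ [[1.0,0.09], [0.09,-1.0]]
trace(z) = -0.89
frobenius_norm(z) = 3.65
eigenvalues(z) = [(-0.44+1.84j), (-0.44-1.84j)]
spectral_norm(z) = 3.50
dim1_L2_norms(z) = [1.4, 3.37]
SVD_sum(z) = [[-0.99, -0.09], [3.34, 0.3]] + [[0.09, -0.98],[0.03, -0.29]]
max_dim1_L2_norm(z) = 3.37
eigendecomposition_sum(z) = [[-0.45+0.87j, (-0.53-0.13j)], [1.68+0.41j, 0.00+0.98j]] + [[(-0.45-0.87j), -0.53+0.13j],[1.68-0.41j, 0.00-0.98j]]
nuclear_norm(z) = 4.53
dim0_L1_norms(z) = [4.27, 1.08]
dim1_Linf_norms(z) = [1.07, 3.37]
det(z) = 3.60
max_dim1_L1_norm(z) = 3.38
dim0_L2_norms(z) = [3.49, 1.07]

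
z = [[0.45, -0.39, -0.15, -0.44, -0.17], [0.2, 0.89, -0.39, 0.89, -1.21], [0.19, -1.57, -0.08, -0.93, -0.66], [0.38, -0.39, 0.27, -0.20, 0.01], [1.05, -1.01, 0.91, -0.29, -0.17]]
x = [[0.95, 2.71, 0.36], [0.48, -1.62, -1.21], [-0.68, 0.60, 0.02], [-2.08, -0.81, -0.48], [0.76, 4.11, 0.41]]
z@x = [[1.13,  1.42,  0.77], [-1.89,  -6.83,  -1.94], [0.91,  1.05,  2.14], [0.41,  2.03,  0.71], [0.37,  4.56,  1.69]]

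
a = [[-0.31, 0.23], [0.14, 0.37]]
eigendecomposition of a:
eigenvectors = [[-0.98,-0.3], [0.19,-0.95]]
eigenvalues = [-0.35, 0.41]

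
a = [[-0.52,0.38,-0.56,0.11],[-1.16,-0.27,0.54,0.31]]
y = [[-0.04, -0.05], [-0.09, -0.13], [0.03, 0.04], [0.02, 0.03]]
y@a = [[0.08,-0.00,-0.00,-0.02], [0.2,0.0,-0.02,-0.05], [-0.06,0.00,0.0,0.02], [-0.05,-0.00,0.00,0.01]]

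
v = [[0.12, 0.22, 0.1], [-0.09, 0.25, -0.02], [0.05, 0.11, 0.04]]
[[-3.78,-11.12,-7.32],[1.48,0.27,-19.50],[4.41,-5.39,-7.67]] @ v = [[0.18, -4.42, -0.45], [-0.82, -1.75, -0.64], [0.63, -1.22, 0.24]]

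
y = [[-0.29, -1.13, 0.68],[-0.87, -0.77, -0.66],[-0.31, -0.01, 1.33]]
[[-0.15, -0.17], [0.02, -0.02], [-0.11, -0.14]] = y @ [[-0.02, 0.03], [0.08, 0.08], [-0.09, -0.1]]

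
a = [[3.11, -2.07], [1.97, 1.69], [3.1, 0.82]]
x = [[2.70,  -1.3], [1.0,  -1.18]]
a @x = [[6.33, -1.60],[7.01, -4.56],[9.19, -5.00]]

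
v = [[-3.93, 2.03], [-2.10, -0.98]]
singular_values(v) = [4.68, 1.73]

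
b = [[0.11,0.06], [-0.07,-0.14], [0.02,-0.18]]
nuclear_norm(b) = 0.36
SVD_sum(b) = [[0.03, 0.09], [-0.04, -0.15], [-0.05, -0.16]] + [[0.08, -0.03],  [-0.03, 0.01],  [0.07, -0.02]]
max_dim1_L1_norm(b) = 0.21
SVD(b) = [[0.37, 0.76], [-0.63, -0.23], [-0.68, 0.62]] @ diag([0.24391061896810512, 0.11622224380296507]) @ [[0.29, 0.96], [0.96, -0.29]]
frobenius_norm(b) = 0.27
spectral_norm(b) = 0.24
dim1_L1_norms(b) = [0.17, 0.21, 0.2]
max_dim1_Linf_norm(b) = 0.18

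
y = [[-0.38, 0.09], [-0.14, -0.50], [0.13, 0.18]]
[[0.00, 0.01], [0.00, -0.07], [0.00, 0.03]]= y@[[0.00, 0.0], [0.00, 0.14]]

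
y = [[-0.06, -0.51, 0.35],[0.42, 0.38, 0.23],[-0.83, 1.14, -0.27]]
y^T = [[-0.06, 0.42, -0.83], [-0.51, 0.38, 1.14], [0.35, 0.23, -0.27]]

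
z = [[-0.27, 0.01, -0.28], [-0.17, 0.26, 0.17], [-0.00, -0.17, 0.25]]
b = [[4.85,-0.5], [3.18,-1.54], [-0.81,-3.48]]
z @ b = [[-1.05, 1.09], [-0.14, -0.91], [-0.74, -0.61]]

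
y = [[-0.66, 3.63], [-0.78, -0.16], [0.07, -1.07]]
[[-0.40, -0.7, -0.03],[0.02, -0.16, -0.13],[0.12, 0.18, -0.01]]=y@[[-0.00,0.23,0.16],[-0.11,-0.15,0.02]]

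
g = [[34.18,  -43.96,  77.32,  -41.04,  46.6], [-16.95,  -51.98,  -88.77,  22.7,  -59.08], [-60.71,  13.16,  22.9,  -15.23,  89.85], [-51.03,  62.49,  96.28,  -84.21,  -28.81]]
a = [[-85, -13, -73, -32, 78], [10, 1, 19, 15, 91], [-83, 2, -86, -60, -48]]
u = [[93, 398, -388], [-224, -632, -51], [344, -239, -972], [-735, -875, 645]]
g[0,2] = 77.32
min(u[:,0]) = -735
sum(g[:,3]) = -117.78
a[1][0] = 10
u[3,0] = -735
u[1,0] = -224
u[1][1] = -632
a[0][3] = -32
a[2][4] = -48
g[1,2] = -88.77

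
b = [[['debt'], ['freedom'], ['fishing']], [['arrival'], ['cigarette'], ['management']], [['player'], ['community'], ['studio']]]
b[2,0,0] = 'player'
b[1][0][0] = 'arrival'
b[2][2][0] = 'studio'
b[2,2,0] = 'studio'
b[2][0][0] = 'player'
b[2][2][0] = 'studio'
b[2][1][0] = 'community'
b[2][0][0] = 'player'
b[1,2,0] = 'management'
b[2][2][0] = 'studio'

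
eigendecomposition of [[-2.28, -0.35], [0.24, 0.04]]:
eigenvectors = [[-0.99, 0.15], [0.1, -0.99]]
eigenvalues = [-2.24, 0.0]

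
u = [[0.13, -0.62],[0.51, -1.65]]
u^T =[[0.13, 0.51], [-0.62, -1.65]]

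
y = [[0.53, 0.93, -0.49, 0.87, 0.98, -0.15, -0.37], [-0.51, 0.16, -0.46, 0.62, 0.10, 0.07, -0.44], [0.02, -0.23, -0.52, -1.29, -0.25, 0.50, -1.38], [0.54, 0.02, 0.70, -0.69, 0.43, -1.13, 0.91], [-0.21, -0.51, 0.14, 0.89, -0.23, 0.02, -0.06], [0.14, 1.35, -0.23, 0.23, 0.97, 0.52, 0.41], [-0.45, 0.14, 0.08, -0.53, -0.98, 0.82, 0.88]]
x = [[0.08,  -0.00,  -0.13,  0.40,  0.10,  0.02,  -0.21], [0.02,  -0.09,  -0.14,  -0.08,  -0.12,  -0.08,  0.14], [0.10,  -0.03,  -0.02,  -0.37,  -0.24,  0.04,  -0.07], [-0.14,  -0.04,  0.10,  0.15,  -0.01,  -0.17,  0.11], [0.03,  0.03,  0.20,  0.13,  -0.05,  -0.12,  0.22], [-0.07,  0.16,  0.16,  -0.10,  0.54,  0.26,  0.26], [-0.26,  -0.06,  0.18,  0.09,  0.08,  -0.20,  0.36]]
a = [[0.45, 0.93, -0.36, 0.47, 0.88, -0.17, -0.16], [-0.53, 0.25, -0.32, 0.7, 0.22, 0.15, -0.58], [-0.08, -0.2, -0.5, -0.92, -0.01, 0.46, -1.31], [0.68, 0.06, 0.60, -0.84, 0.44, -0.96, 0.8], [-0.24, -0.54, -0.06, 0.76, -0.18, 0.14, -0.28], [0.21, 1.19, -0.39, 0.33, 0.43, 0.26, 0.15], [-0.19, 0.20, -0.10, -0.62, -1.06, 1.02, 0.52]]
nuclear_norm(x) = 2.51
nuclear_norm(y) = 9.46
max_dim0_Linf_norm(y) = 1.38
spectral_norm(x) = 0.81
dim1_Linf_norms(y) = [0.98, 0.62, 1.38, 1.13, 0.89, 1.35, 0.98]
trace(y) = 0.65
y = x + a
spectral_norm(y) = 2.67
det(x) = -0.00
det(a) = 0.00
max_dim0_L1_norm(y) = 5.12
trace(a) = -0.04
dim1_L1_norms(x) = [0.94, 0.67, 0.87, 0.72, 0.78, 1.55, 1.23]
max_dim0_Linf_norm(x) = 0.54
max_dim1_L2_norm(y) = 2.05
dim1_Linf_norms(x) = [0.4, 0.14, 0.37, 0.17, 0.22, 0.54, 0.36]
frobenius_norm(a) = 3.99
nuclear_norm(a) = 8.23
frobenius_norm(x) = 1.23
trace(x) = 0.69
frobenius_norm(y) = 4.42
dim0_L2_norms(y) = [1.05, 1.75, 1.14, 2.1, 1.78, 1.58, 2.0]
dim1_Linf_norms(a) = [0.93, 0.7, 1.31, 0.96, 0.76, 1.19, 1.06]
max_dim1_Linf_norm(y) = 1.38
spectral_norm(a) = 2.33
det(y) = -0.06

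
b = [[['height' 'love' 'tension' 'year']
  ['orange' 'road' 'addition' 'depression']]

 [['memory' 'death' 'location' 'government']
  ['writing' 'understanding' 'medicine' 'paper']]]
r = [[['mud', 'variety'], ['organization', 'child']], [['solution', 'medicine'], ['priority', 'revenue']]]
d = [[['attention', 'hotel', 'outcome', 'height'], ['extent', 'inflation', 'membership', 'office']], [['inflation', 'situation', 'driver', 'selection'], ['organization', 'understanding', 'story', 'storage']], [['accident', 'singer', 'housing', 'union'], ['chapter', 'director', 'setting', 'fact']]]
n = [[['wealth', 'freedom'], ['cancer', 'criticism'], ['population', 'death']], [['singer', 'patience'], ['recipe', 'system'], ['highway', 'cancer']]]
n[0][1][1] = 'criticism'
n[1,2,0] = 'highway'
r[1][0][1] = 'medicine'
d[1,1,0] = 'organization'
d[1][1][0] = 'organization'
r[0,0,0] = 'mud'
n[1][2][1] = 'cancer'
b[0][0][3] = 'year'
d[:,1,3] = ['office', 'storage', 'fact']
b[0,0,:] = ['height', 'love', 'tension', 'year']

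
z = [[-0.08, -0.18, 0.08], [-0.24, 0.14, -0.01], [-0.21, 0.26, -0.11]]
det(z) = 0.00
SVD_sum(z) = [[0.06, -0.07, 0.02], [-0.16, 0.19, -0.06], [-0.22, 0.26, -0.09]] + [[-0.14,-0.10,0.07], [-0.08,-0.06,0.04], [0.02,0.01,-0.01]] + [[-0.0, -0.01, -0.01],  [0.00, 0.01, 0.02],  [-0.00, -0.01, -0.02]]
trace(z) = -0.05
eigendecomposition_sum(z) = [[0.05, -0.07, 0.01], [-0.14, 0.21, -0.04], [-0.14, 0.21, -0.04]] + [[-0.12, -0.14, 0.10], [-0.08, -0.10, 0.07], [-0.03, -0.03, 0.02]] + [[-0.01, 0.03, -0.03],  [-0.02, 0.03, -0.04],  [-0.04, 0.08, -0.09]]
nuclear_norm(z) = 0.69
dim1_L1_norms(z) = [0.34, 0.39, 0.58]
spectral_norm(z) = 0.45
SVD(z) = [[0.22,0.87,0.43], [-0.58,0.48,-0.66], [-0.79,-0.1,0.61]] @ diag([0.4466055820285308, 0.2145102914272758, 0.028788695224733114]) @ [[0.64, -0.73, 0.25], [-0.76, -0.55, 0.36], [-0.12, -0.41, -0.90]]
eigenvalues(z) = [0.21, -0.19, -0.07]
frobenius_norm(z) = 0.50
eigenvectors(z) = [[-0.23, 0.79, 0.29],[0.68, 0.58, 0.37],[0.70, 0.19, 0.88]]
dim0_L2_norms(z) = [0.33, 0.35, 0.14]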